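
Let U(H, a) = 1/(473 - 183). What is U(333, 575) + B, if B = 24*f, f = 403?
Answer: 2804881/290 ≈ 9672.0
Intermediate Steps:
B = 9672 (B = 24*403 = 9672)
U(H, a) = 1/290
U(333, 575) + B = 1/290 + 9672 = 2804881/290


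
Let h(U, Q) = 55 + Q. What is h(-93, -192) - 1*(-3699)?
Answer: 3562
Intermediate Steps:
h(-93, -192) - 1*(-3699) = (55 - 192) - 1*(-3699) = -137 + 3699 = 3562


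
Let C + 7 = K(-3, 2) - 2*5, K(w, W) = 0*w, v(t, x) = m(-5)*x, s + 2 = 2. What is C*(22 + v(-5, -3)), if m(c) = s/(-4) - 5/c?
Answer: -323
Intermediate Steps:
s = 0 (s = -2 + 2 = 0)
m(c) = -5/c (m(c) = 0/(-4) - 5/c = 0*(-¼) - 5/c = 0 - 5/c = -5/c)
v(t, x) = x (v(t, x) = (-5/(-5))*x = (-5*(-⅕))*x = 1*x = x)
K(w, W) = 0
C = -17 (C = -7 + (0 - 2*5) = -7 + (0 - 10) = -7 - 10 = -17)
C*(22 + v(-5, -3)) = -17*(22 - 3) = -17*19 = -323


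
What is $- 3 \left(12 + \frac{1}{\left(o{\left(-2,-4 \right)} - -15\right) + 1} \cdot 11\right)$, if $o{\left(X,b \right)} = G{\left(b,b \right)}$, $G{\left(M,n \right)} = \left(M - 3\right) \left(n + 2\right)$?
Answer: $- \frac{371}{10} \approx -37.1$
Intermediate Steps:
$G{\left(M,n \right)} = \left(-3 + M\right) \left(2 + n\right)$
$o{\left(X,b \right)} = -6 + b^{2} - b$ ($o{\left(X,b \right)} = -6 - 3 b + 2 b + b b = -6 - 3 b + 2 b + b^{2} = -6 + b^{2} - b$)
$- 3 \left(12 + \frac{1}{\left(o{\left(-2,-4 \right)} - -15\right) + 1} \cdot 11\right) = - 3 \left(12 + \frac{1}{\left(\left(-6 + \left(-4\right)^{2} - -4\right) - -15\right) + 1} \cdot 11\right) = - 3 \left(12 + \frac{1}{\left(\left(-6 + 16 + 4\right) + 15\right) + 1} \cdot 11\right) = - 3 \left(12 + \frac{1}{\left(14 + 15\right) + 1} \cdot 11\right) = - 3 \left(12 + \frac{1}{29 + 1} \cdot 11\right) = - 3 \left(12 + \frac{1}{30} \cdot 11\right) = - 3 \left(12 + \frac{11}{30}\right) = \left(-3\right) \frac{371}{30} = - \frac{371}{10}$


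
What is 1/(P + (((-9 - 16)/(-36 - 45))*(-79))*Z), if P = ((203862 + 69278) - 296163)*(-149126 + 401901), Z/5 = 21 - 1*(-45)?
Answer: -27/157130465525 ≈ -1.7183e-10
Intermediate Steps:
Z = 330 (Z = 5*(21 - 1*(-45)) = 5*(21 + 45) = 5*66 = 330)
P = -5819638825 (P = (273140 - 296163)*252775 = -23023*252775 = -5819638825)
1/(P + (((-9 - 16)/(-36 - 45))*(-79))*Z) = 1/(-5819638825 + (((-9 - 16)/(-36 - 45))*(-79))*330) = 1/(-5819638825 + (-25/(-81)*(-79))*330) = 1/(-5819638825 + (-25*(-1/81)*(-79))*330) = 1/(-5819638825 + ((25/81)*(-79))*330) = 1/(-5819638825 - 1975/81*330) = 1/(-5819638825 - 217250/27) = 1/(-157130465525/27) = -27/157130465525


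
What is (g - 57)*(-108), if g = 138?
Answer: -8748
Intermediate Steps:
(g - 57)*(-108) = (138 - 57)*(-108) = 81*(-108) = -8748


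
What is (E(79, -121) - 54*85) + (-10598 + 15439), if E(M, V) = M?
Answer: 330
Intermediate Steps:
(E(79, -121) - 54*85) + (-10598 + 15439) = (79 - 54*85) + (-10598 + 15439) = (79 - 4590) + 4841 = -4511 + 4841 = 330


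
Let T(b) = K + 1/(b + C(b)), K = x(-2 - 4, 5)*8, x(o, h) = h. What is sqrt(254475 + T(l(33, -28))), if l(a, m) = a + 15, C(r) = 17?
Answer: 6*sqrt(29870165)/65 ≈ 504.49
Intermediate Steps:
K = 40 (K = 5*8 = 40)
l(a, m) = 15 + a
T(b) = 40 + 1/(17 + b) (T(b) = 40 + 1/(b + 17) = 40 + 1/(17 + b))
sqrt(254475 + T(l(33, -28))) = sqrt(254475 + (681 + 40*(15 + 33))/(17 + (15 + 33))) = sqrt(254475 + (681 + 40*48)/(17 + 48)) = sqrt(254475 + (681 + 1920)/65) = sqrt(254475 + (1/65)*2601) = sqrt(254475 + 2601/65) = sqrt(16543476/65) = 6*sqrt(29870165)/65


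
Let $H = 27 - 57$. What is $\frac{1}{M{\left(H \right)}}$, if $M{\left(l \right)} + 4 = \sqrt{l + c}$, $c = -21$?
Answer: $- \frac{4}{67} - \frac{i \sqrt{51}}{67} \approx -0.059702 - 0.10659 i$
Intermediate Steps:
$H = -30$ ($H = 27 - 57 = -30$)
$M{\left(l \right)} = -4 + \sqrt{-21 + l}$ ($M{\left(l \right)} = -4 + \sqrt{l - 21} = -4 + \sqrt{-21 + l}$)
$\frac{1}{M{\left(H \right)}} = \frac{1}{-4 + \sqrt{-21 - 30}} = \frac{1}{-4 + \sqrt{-51}} = \frac{1}{-4 + i \sqrt{51}}$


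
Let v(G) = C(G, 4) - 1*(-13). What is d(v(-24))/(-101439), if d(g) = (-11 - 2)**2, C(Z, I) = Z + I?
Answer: -13/7803 ≈ -0.0016660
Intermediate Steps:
C(Z, I) = I + Z
v(G) = 17 + G (v(G) = (4 + G) - 1*(-13) = (4 + G) + 13 = 17 + G)
d(g) = 169 (d(g) = (-13)**2 = 169)
d(v(-24))/(-101439) = 169/(-101439) = 169*(-1/101439) = -13/7803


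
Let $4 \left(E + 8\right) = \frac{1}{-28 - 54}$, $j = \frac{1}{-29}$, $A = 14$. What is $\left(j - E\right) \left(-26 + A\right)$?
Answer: $- \frac{227391}{2378} \approx -95.623$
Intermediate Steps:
$j = - \frac{1}{29} \approx -0.034483$
$E = - \frac{2625}{328}$ ($E = -8 + \frac{1}{4 \left(-28 - 54\right)} = -8 + \frac{1}{4 \left(-82\right)} = -8 + \frac{1}{4} \left(- \frac{1}{82}\right) = -8 - \frac{1}{328} = - \frac{2625}{328} \approx -8.0031$)
$\left(j - E\right) \left(-26 + A\right) = \left(- \frac{1}{29} - - \frac{2625}{328}\right) \left(-26 + 14\right) = \left(- \frac{1}{29} + \frac{2625}{328}\right) \left(-12\right) = \frac{75797}{9512} \left(-12\right) = - \frac{227391}{2378}$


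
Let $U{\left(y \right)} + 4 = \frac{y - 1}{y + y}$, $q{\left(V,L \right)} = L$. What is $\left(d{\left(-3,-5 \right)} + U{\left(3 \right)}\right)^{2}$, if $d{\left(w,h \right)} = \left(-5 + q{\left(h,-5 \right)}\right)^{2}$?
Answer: $\frac{83521}{9} \approx 9280.1$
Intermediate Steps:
$U{\left(y \right)} = -4 + \frac{-1 + y}{2 y}$ ($U{\left(y \right)} = -4 + \frac{y - 1}{y + y} = -4 + \frac{-1 + y}{2 y}$)
$d{\left(w,h \right)} = 100$ ($d{\left(w,h \right)} = \left(-5 - 5\right)^{2} = \left(-10\right)^{2} = 100$)
$\left(d{\left(-3,-5 \right)} + U{\left(3 \right)}\right)^{2} = \left(100 + \frac{-1 - 21}{2 \cdot 3}\right)^{2} = \left(100 + \frac{1}{2} \cdot \frac{1}{3} \left(-1 - 21\right)\right)^{2} = \left(100 + \frac{1}{2} \cdot \frac{1}{3} \left(-22\right)\right)^{2} = \left(100 - \frac{11}{3}\right)^{2} = \left(\frac{289}{3}\right)^{2} = \frac{83521}{9}$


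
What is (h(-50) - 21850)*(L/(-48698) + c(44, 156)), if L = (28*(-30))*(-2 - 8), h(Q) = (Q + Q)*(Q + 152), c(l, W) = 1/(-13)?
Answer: 194639650/24349 ≈ 7993.7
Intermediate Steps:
c(l, W) = -1/13
h(Q) = 2*Q*(152 + Q) (h(Q) = (2*Q)*(152 + Q) = 2*Q*(152 + Q))
L = 8400 (L = -840*(-10) = 8400)
(h(-50) - 21850)*(L/(-48698) + c(44, 156)) = (2*(-50)*(152 - 50) - 21850)*(8400/(-48698) - 1/13) = (2*(-50)*102 - 21850)*(8400*(-1/48698) - 1/13) = (-10200 - 21850)*(-4200/24349 - 1/13) = -32050*(-6073/24349) = 194639650/24349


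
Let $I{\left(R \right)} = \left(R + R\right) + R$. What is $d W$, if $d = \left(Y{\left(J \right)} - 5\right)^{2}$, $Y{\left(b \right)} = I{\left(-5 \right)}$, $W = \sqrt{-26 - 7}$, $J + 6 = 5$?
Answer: $400 i \sqrt{33} \approx 2297.8 i$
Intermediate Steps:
$J = -1$ ($J = -6 + 5 = -1$)
$I{\left(R \right)} = 3 R$ ($I{\left(R \right)} = 2 R + R = 3 R$)
$W = i \sqrt{33}$ ($W = \sqrt{-33} = i \sqrt{33} \approx 5.7446 i$)
$Y{\left(b \right)} = -15$ ($Y{\left(b \right)} = 3 \left(-5\right) = -15$)
$d = 400$ ($d = \left(-15 - 5\right)^{2} = \left(-20\right)^{2} = 400$)
$d W = 400 i \sqrt{33}$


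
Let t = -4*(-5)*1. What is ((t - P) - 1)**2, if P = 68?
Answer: 2401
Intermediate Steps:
t = 20 (t = 20*1 = 20)
((t - P) - 1)**2 = ((20 - 1*68) - 1)**2 = ((20 - 68) - 1)**2 = (-48 - 1)**2 = (-49)**2 = 2401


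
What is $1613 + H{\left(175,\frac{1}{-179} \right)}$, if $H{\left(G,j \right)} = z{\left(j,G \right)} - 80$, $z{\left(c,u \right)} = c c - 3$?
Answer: $\frac{49022731}{32041} \approx 1530.0$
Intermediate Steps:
$z{\left(c,u \right)} = -3 + c^{2}$ ($z{\left(c,u \right)} = c^{2} - 3 = -3 + c^{2}$)
$H{\left(G,j \right)} = -83 + j^{2}$ ($H{\left(G,j \right)} = \left(-3 + j^{2}\right) - 80 = -83 + j^{2}$)
$1613 + H{\left(175,\frac{1}{-179} \right)} = 1613 - \left(83 - \left(\frac{1}{-179}\right)^{2}\right) = 1613 - \left(83 - \left(- \frac{1}{179}\right)^{2}\right) = 1613 + \left(-83 + \frac{1}{32041}\right) = 1613 - \frac{2659402}{32041} = \frac{49022731}{32041}$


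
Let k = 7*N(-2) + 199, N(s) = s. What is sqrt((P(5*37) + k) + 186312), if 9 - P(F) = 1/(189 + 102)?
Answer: sqrt(15793514295)/291 ≈ 431.86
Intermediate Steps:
P(F) = 2618/291 (P(F) = 9 - 1/(189 + 102) = 9 - 1/291 = 2618/291)
k = 185 (k = 7*(-2) + 199 = -14 + 199 = 185)
sqrt((P(5*37) + k) + 186312) = sqrt((2618/291 + 185) + 186312) = sqrt(56453/291 + 186312) = sqrt(54273245/291) = sqrt(15793514295)/291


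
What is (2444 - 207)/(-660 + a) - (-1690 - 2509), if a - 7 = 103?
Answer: 2307213/550 ≈ 4194.9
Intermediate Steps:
a = 110 (a = 7 + 103 = 110)
(2444 - 207)/(-660 + a) - (-1690 - 2509) = (2444 - 207)/(-660 + 110) - (-1690 - 2509) = 2237/(-550) - 1*(-4199) = 2237*(-1/550) + 4199 = -2237/550 + 4199 = 2307213/550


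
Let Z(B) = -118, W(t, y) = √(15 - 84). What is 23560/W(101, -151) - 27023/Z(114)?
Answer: 27023/118 - 23560*I*√69/69 ≈ 229.01 - 2836.3*I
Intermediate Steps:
W(t, y) = I*√69 (W(t, y) = √(-69) = I*√69)
23560/W(101, -151) - 27023/Z(114) = 23560/((I*√69)) - 27023/(-118) = 23560*(-I*√69/69) - 27023*(-1/118) = -23560*I*√69/69 + 27023/118 = 27023/118 - 23560*I*√69/69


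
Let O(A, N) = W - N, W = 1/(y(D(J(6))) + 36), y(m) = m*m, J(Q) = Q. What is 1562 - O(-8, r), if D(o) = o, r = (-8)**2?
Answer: 117071/72 ≈ 1626.0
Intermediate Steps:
r = 64
y(m) = m**2
W = 1/72 (W = 1/(6**2 + 36) = 1/(36 + 36) = 1/72 ≈ 0.013889)
O(A, N) = 1/72 - N
1562 - O(-8, r) = 1562 - (1/72 - 1*64) = 1562 - (1/72 - 64) = 1562 - 1*(-4607/72) = 1562 + 4607/72 = 117071/72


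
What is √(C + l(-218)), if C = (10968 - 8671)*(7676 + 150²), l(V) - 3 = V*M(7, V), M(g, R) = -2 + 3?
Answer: √69314057 ≈ 8325.5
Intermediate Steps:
M(g, R) = 1
l(V) = 3 + V (l(V) = 3 + V*1 = 3 + V)
C = 69314272 (C = 2297*(7676 + 22500) = 2297*30176 = 69314272)
√(C + l(-218)) = √(69314272 + (3 - 218)) = √(69314272 - 215) = √69314057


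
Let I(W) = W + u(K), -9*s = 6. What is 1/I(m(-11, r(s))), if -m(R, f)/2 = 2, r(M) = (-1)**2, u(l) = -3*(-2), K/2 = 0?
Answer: 1/2 ≈ 0.50000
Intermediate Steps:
s = -2/3 (s = -1/9*6 = -2/3 ≈ -0.66667)
K = 0 (K = 2*0 = 0)
u(l) = 6
r(M) = 1
m(R, f) = -4 (m(R, f) = -2*2 = -4)
I(W) = 6 + W (I(W) = W + 6 = 6 + W)
1/I(m(-11, r(s))) = 1/(6 - 4) = 1/2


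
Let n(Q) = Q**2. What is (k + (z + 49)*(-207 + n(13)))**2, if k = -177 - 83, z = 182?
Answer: 81685444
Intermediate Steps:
k = -260
(k + (z + 49)*(-207 + n(13)))**2 = (-260 + (182 + 49)*(-207 + 13**2))**2 = (-260 + 231*(-207 + 169))**2 = (-260 + 231*(-38))**2 = (-260 - 8778)**2 = (-9038)**2 = 81685444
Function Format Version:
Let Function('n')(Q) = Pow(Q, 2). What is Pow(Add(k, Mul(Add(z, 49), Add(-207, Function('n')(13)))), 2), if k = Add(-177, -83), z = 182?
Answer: 81685444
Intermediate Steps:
k = -260
Pow(Add(k, Mul(Add(z, 49), Add(-207, Function('n')(13)))), 2) = Pow(Add(-260, Mul(Add(182, 49), Add(-207, Pow(13, 2)))), 2) = Pow(Add(-260, Mul(231, Add(-207, 169))), 2) = Pow(Add(-260, Mul(231, -38)), 2) = Pow(Add(-260, -8778), 2) = Pow(-9038, 2) = 81685444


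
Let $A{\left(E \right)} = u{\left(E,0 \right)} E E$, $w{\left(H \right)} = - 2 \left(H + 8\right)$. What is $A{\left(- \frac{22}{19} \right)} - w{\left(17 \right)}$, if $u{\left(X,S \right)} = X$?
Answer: $\frac{332302}{6859} \approx 48.448$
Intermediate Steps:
$w{\left(H \right)} = -16 - 2 H$ ($w{\left(H \right)} = - 2 \left(8 + H\right) = -16 - 2 H$)
$A{\left(E \right)} = E^{3}$ ($A{\left(E \right)} = E E E = E^{2} E = E^{3}$)
$A{\left(- \frac{22}{19} \right)} - w{\left(17 \right)} = \left(- \frac{22}{19}\right)^{3} - \left(-16 - 34\right) = \left(\left(-22\right) \frac{1}{19}\right)^{3} - \left(-16 - 34\right) = \left(- \frac{22}{19}\right)^{3} - -50 = - \frac{10648}{6859} + 50 = \frac{332302}{6859}$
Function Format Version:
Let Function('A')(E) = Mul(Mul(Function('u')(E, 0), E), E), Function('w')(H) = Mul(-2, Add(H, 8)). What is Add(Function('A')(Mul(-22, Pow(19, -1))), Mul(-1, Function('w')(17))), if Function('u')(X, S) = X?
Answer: Rational(332302, 6859) ≈ 48.448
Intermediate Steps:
Function('w')(H) = Add(-16, Mul(-2, H)) (Function('w')(H) = Mul(-2, Add(8, H)) = Add(-16, Mul(-2, H)))
Function('A')(E) = Pow(E, 3) (Function('A')(E) = Mul(Mul(E, E), E) = Mul(Pow(E, 2), E) = Pow(E, 3))
Add(Function('A')(Mul(-22, Pow(19, -1))), Mul(-1, Function('w')(17))) = Add(Pow(Mul(-22, Pow(19, -1)), 3), Mul(-1, Add(-16, Mul(-2, 17)))) = Add(Pow(Mul(-22, Rational(1, 19)), 3), Mul(-1, Add(-16, -34))) = Add(Pow(Rational(-22, 19), 3), Mul(-1, -50)) = Add(Rational(-10648, 6859), 50) = Rational(332302, 6859)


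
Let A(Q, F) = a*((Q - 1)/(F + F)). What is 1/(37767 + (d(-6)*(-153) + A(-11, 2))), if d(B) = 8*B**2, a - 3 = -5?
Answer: -1/6291 ≈ -0.00015896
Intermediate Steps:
a = -2 (a = 3 - 5 = -2)
A(Q, F) = -(-1 + Q)/F (A(Q, F) = -2*(Q - 1)/(F + F) = -2*(-1 + Q)/(2*F) = -2*(-1 + Q)*1/(2*F) = -(-1 + Q)/F)
1/(37767 + (d(-6)*(-153) + A(-11, 2))) = 1/(37767 + ((8*(-6)**2)*(-153) + (1 - 1*(-11))/2)) = 1/(37767 + ((8*36)*(-153) + (1 + 11)/2)) = 1/(37767 + (288*(-153) + (1/2)*12)) = 1/(37767 + (-44064 + 6)) = 1/(37767 - 44058) = 1/(-6291) = -1/6291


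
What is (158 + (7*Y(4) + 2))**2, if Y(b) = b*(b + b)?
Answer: 147456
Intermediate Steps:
Y(b) = 2*b**2 (Y(b) = b*(2*b) = 2*b**2)
(158 + (7*Y(4) + 2))**2 = (158 + (7*(2*4**2) + 2))**2 = (158 + (7*(2*16) + 2))**2 = (158 + (7*32 + 2))**2 = (158 + (224 + 2))**2 = (158 + 226)**2 = 384**2 = 147456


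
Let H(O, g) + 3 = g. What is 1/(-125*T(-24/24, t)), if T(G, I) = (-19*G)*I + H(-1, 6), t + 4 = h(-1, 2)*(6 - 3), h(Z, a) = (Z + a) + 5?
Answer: -1/33625 ≈ -2.9740e-5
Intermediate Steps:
H(O, g) = -3 + g
h(Z, a) = 5 + Z + a
t = 14 (t = -4 + (5 - 1 + 2)*(6 - 3) = -4 + 6*3 = -4 + 18 = 14)
T(G, I) = 3 - 19*G*I (T(G, I) = (-19*G)*I + (-3 + 6) = -19*G*I + 3 = 3 - 19*G*I)
1/(-125*T(-24/24, t)) = 1/(-125*(3 - 19*(-24/24)*14)) = 1/(-125*(3 - 19*(-24*1/24)*14)) = 1/(-125*(3 - 19*(-1)*14)) = 1/(-125*(3 + 266)) = 1/(-125*269) = 1/(-33625) = -1/33625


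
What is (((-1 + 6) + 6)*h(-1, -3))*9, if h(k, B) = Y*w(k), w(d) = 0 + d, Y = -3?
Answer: 297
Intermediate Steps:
w(d) = d
h(k, B) = -3*k
(((-1 + 6) + 6)*h(-1, -3))*9 = (((-1 + 6) + 6)*(-3*(-1)))*9 = ((5 + 6)*3)*9 = (11*3)*9 = 33*9 = 297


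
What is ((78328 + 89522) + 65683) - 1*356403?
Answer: -122870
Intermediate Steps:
((78328 + 89522) + 65683) - 1*356403 = (167850 + 65683) - 356403 = 233533 - 356403 = -122870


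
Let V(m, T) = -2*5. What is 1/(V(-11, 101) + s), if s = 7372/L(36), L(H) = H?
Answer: 9/1753 ≈ 0.0051341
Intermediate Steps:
V(m, T) = -10
s = 1843/9 (s = 7372/36 = 7372*(1/36) = 1843/9 ≈ 204.78)
1/(V(-11, 101) + s) = 1/(-10 + 1843/9) = 1/(1753/9) = 9/1753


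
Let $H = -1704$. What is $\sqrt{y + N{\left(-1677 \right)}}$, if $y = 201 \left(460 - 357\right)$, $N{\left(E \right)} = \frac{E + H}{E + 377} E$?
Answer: $\frac{\sqrt{1634151}}{10} \approx 127.83$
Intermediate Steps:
$N{\left(E \right)} = \frac{E \left(-1704 + E\right)}{377 + E}$ ($N{\left(E \right)} = \frac{E - 1704}{E + 377} E = \frac{-1704 + E}{377 + E} E = \frac{E \left(-1704 + E\right)}{377 + E}$)
$y = 20703$ ($y = 201 \cdot 103 = 20703$)
$\sqrt{y + N{\left(-1677 \right)}} = \sqrt{20703 - \frac{1677 \left(-1704 - 1677\right)}{377 - 1677}} = \sqrt{20703 - 1677 \frac{1}{-1300} \left(-3381\right)} = \sqrt{20703 - \left(- \frac{129}{100}\right) \left(-3381\right)} = \sqrt{20703 - \frac{436149}{100}} = \sqrt{\frac{1634151}{100}} = \frac{\sqrt{1634151}}{10}$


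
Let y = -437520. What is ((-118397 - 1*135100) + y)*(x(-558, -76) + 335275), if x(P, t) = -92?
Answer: -231617151111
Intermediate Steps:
((-118397 - 1*135100) + y)*(x(-558, -76) + 335275) = ((-118397 - 1*135100) - 437520)*(-92 + 335275) = ((-118397 - 135100) - 437520)*335183 = (-253497 - 437520)*335183 = -691017*335183 = -231617151111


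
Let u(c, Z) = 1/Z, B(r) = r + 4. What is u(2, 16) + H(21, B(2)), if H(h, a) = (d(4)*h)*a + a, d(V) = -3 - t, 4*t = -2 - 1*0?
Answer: -4943/16 ≈ -308.94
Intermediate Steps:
t = -½ (t = (-2 - 1*0)/4 = (-2 + 0)/4 = (¼)*(-2) = -½ ≈ -0.50000)
d(V) = -5/2 (d(V) = -3 - 1*(-½) = -3 + ½ = -5/2)
B(r) = 4 + r
H(h, a) = a - 5*a*h/2 (H(h, a) = (-5*h/2)*a + a = -5*a*h/2 + a = a - 5*a*h/2)
u(2, 16) + H(21, B(2)) = 1/16 + (4 + 2)*(2 - 5*21)/2 = 1/16 + (½)*6*(2 - 105) = 1/16 + (½)*6*(-103) = 1/16 - 309 = -4943/16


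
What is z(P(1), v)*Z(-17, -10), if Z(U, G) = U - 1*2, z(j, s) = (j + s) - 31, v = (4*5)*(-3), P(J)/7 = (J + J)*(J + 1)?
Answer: 1197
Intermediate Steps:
P(J) = 14*J*(1 + J) (P(J) = 7*((J + J)*(J + 1)) = 7*((2*J)*(1 + J)) = 7*(2*J*(1 + J)) = 14*J*(1 + J))
v = -60 (v = 20*(-3) = -60)
z(j, s) = -31 + j + s
Z(U, G) = -2 + U (Z(U, G) = U - 2 = -2 + U)
z(P(1), v)*Z(-17, -10) = (-31 + 14*1*(1 + 1) - 60)*(-2 - 17) = (-31 + 14*1*2 - 60)*(-19) = (-31 + 28 - 60)*(-19) = -63*(-19) = 1197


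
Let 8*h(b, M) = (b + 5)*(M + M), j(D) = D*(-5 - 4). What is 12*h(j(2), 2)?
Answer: -78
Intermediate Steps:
j(D) = -9*D (j(D) = D*(-9) = -9*D)
h(b, M) = M*(5 + b)/4 (h(b, M) = ((b + 5)*(M + M))/8 = ((5 + b)*(2*M))/8 = (2*M*(5 + b))/8 = M*(5 + b)/4)
12*h(j(2), 2) = 12*((¼)*2*(5 - 9*2)) = 12*((¼)*2*(5 - 18)) = 12*((¼)*2*(-13)) = 12*(-13/2) = -78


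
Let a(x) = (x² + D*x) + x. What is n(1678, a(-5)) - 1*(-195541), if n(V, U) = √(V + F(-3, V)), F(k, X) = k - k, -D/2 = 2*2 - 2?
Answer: 195541 + √1678 ≈ 1.9558e+5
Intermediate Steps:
D = -4 (D = -2*(2*2 - 2) = -2*(4 - 2) = -2*2 = -4)
F(k, X) = 0
a(x) = x² - 3*x (a(x) = (x² - 4*x) + x = x² - 3*x)
n(V, U) = √V (n(V, U) = √(V + 0) = √V)
n(1678, a(-5)) - 1*(-195541) = √1678 - 1*(-195541) = √1678 + 195541 = 195541 + √1678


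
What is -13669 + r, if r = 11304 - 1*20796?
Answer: -23161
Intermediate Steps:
r = -9492 (r = 11304 - 20796 = -9492)
-13669 + r = -13669 - 9492 = -23161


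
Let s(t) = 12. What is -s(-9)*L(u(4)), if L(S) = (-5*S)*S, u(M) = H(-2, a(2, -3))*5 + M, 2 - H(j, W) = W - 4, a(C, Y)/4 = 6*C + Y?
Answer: 1278960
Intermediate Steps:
a(C, Y) = 4*Y + 24*C (a(C, Y) = 4*(6*C + Y) = 4*(Y + 6*C) = 4*Y + 24*C)
H(j, W) = 6 - W (H(j, W) = 2 - (W - 4) = 2 - (-4 + W) = 2 + (4 - W) = 6 - W)
u(M) = -150 + M (u(M) = (6 - (4*(-3) + 24*2))*5 + M = (6 - (-12 + 48))*5 + M = (6 - 1*36)*5 + M = (6 - 36)*5 + M = -30*5 + M = -150 + M)
L(S) = -5*S**2
-s(-9)*L(u(4)) = -12*(-5*(-150 + 4)**2) = -12*(-5*(-146)**2) = -12*(-5*21316) = -12*(-106580) = -1*(-1278960) = 1278960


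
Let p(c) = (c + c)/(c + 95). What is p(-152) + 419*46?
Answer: 57838/3 ≈ 19279.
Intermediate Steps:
p(c) = 2*c/(95 + c) (p(c) = (2*c)/(95 + c) = 2*c/(95 + c))
p(-152) + 419*46 = 2*(-152)/(95 - 152) + 419*46 = 2*(-152)/(-57) + 19274 = 2*(-152)*(-1/57) + 19274 = 16/3 + 19274 = 57838/3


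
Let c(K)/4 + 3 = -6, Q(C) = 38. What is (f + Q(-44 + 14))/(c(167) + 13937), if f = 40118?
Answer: 40156/13901 ≈ 2.8887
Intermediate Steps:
c(K) = -36 (c(K) = -12 + 4*(-6) = -12 - 24 = -36)
(f + Q(-44 + 14))/(c(167) + 13937) = (40118 + 38)/(-36 + 13937) = 40156/13901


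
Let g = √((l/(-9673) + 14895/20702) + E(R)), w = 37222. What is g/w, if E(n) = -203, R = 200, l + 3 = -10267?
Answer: I*√8068921841707391698/7453722101012 ≈ 0.0003811*I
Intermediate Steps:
l = -10270 (l = -3 - 10267 = -10270)
g = I*√8068921841707391698/200250446 (g = √((-10270/(-9673) + 14895/20702) - 203) = √((-10270*(-1/9673) + 14895*(1/20702)) - 203) = √((10270/9673 + 14895/20702) - 203) = √(356688875/200250446 - 203) = √(-40294151663/200250446) = I*√8068921841707391698/200250446 ≈ 14.185*I)
g/w = (I*√8068921841707391698/200250446)/37222 = (I*√8068921841707391698/200250446)*(1/37222) = I*√8068921841707391698/7453722101012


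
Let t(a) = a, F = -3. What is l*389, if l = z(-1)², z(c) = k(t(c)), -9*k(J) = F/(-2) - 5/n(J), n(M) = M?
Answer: 65741/324 ≈ 202.90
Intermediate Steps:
k(J) = -⅙ + 5/(9*J) (k(J) = -(-3/(-2) - 5/J)/9 = -(-3*(-½) - 5/J)/9 = -(3/2 - 5/J)/9 = -⅙ + 5/(9*J))
z(c) = (10 - 3*c)/(18*c)
l = 169/324 (l = ((1/18)*(10 - 3*(-1))/(-1))² = ((1/18)*(-1)*(10 + 3))² = ((1/18)*(-1)*13)² = (-13/18)² = 169/324 ≈ 0.52160)
l*389 = (169/324)*389 = 65741/324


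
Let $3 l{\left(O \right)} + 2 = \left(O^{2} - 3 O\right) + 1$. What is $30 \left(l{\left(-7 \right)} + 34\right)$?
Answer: $1710$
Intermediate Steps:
$l{\left(O \right)} = - \frac{1}{3} - O + \frac{O^{2}}{3}$ ($l{\left(O \right)} = - \frac{2}{3} + \frac{\left(O^{2} - 3 O\right) + 1}{3} = - \frac{2}{3} + \frac{1 + O^{2} - 3 O}{3} = - \frac{2}{3} + \left(\frac{1}{3} - O + \frac{O^{2}}{3}\right) = - \frac{1}{3} - O + \frac{O^{2}}{3}$)
$30 \left(l{\left(-7 \right)} + 34\right) = 30 \left(\left(- \frac{1}{3} - -7 + \frac{\left(-7\right)^{2}}{3}\right) + 34\right) = 30 \left(\left(- \frac{1}{3} + 7 + \frac{1}{3} \cdot 49\right) + 34\right) = 30 \left(\left(- \frac{1}{3} + 7 + \frac{49}{3}\right) + 34\right) = 30 \left(23 + 34\right) = 30 \cdot 57 = 1710$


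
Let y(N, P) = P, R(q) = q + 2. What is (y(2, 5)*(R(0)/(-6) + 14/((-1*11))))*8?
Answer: -2120/33 ≈ -64.242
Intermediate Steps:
R(q) = 2 + q
(y(2, 5)*(R(0)/(-6) + 14/((-1*11))))*8 = (5*((2 + 0)/(-6) + 14/((-1*11))))*8 = (5*(2*(-1/6) + 14/(-11)))*8 = (5*(-1/3 + 14*(-1/11)))*8 = (5*(-1/3 - 14/11))*8 = (5*(-53/33))*8 = -265/33*8 = -2120/33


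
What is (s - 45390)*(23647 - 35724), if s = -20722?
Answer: 798434624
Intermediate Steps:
(s - 45390)*(23647 - 35724) = (-20722 - 45390)*(23647 - 35724) = -66112*(-12077) = 798434624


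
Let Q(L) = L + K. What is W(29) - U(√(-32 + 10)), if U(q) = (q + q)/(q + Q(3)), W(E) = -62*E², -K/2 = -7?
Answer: 2*(-26072*√22 + 443207*I)/(√22 - 17*I) ≈ -52142.0 - 0.51278*I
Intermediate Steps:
K = 14 (K = -2*(-7) = 14)
Q(L) = 14 + L (Q(L) = L + 14 = 14 + L)
U(q) = 2*q/(17 + q) (U(q) = (q + q)/(q + (14 + 3)) = (2*q)/(q + 17) = (2*q)/(17 + q) = 2*q/(17 + q))
W(29) - U(√(-32 + 10)) = -62*29² - 2*√(-32 + 10)/(17 + √(-32 + 10)) = -62*841 - 2*√(-22)/(17 + √(-22)) = -52142 - 2*I*√22/(17 + I*√22)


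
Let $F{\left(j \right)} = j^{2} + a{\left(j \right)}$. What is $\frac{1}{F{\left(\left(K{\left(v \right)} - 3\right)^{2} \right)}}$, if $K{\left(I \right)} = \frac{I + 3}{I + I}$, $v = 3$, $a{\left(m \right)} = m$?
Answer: $\frac{1}{20} \approx 0.05$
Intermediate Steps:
$K{\left(I \right)} = \frac{3 + I}{2 I}$
$F{\left(j \right)} = j + j^{2}$ ($F{\left(j \right)} = j^{2} + j = j + j^{2}$)
$\frac{1}{F{\left(\left(K{\left(v \right)} - 3\right)^{2} \right)}} = \frac{1}{\left(\frac{3 + 3}{2 \cdot 3} - 3\right)^{2} \left(1 + \left(\frac{3 + 3}{2 \cdot 3} - 3\right)^{2}\right)} = \frac{1}{\left(\frac{1}{2} \cdot \frac{1}{3} \cdot 6 - 3\right)^{2} \left(1 + \left(\frac{1}{2} \cdot \frac{1}{3} \cdot 6 - 3\right)^{2}\right)} = \frac{1}{\left(1 - 3\right)^{2} \left(1 + \left(1 - 3\right)^{2}\right)} = \frac{1}{\left(-2\right)^{2} \left(1 + \left(-2\right)^{2}\right)} = \frac{1}{4 \left(1 + 4\right)} = \frac{1}{4 \cdot 5} = \frac{1}{20}$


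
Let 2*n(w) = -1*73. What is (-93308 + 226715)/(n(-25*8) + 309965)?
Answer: 29646/68873 ≈ 0.43044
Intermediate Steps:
n(w) = -73/2 (n(w) = (-1*73)/2 = (½)*(-73) = -73/2)
(-93308 + 226715)/(n(-25*8) + 309965) = (-93308 + 226715)/(-73/2 + 309965) = 133407/(619857/2) = 133407*(2/619857) = 29646/68873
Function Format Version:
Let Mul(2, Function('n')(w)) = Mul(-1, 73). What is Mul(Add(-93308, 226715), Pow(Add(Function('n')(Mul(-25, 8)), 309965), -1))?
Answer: Rational(29646, 68873) ≈ 0.43044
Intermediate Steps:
Function('n')(w) = Rational(-73, 2) (Function('n')(w) = Mul(Rational(1, 2), Mul(-1, 73)) = Mul(Rational(1, 2), -73) = Rational(-73, 2))
Mul(Add(-93308, 226715), Pow(Add(Function('n')(Mul(-25, 8)), 309965), -1)) = Mul(Add(-93308, 226715), Pow(Add(Rational(-73, 2), 309965), -1)) = Mul(133407, Pow(Rational(619857, 2), -1)) = Mul(133407, Rational(2, 619857)) = Rational(29646, 68873)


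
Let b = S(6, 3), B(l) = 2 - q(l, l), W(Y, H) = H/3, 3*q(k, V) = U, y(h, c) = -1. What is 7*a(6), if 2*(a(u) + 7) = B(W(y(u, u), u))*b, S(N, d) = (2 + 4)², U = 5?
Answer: -7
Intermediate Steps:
S(N, d) = 36 (S(N, d) = 6² = 36)
q(k, V) = 5/3 (q(k, V) = (⅓)*5 = 5/3)
W(Y, H) = H/3 (W(Y, H) = H*(⅓) = H/3)
B(l) = ⅓ (B(l) = 2 - 1*5/3 = 2 - 5/3 = ⅓)
b = 36
a(u) = -1 (a(u) = -7 + ((⅓)*36)/2 = -7 + (½)*12 = -7 + 6 = -1)
7*a(6) = 7*(-1) = -7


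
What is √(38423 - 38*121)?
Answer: 5*√1353 ≈ 183.92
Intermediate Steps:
√(38423 - 38*121) = √(38423 - 4598) = √33825 = 5*√1353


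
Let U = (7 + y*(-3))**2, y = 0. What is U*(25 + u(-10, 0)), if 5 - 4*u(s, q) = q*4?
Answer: 5145/4 ≈ 1286.3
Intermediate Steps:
u(s, q) = 5/4 - q (u(s, q) = 5/4 - q*4/4 = 5/4 - q)
U = 49 (U = (7 + 0*(-3))**2 = (7 + 0)**2 = 7**2 = 49)
U*(25 + u(-10, 0)) = 49*(25 + (5/4 - 1*0)) = 49*(25 + (5/4 + 0)) = 49*(25 + 5/4) = 49*(105/4) = 5145/4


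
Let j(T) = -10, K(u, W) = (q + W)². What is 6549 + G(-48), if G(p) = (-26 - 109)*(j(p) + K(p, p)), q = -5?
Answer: -371316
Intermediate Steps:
K(u, W) = (-5 + W)²
G(p) = 1350 - 135*(-5 + p)² (G(p) = (-26 - 109)*(-10 + (-5 + p)²) = -135*(-10 + (-5 + p)²) = 1350 - 135*(-5 + p)²)
6549 + G(-48) = 6549 + (1350 - 135*(-5 - 48)²) = 6549 + (1350 - 135*(-53)²) = 6549 + (1350 - 135*2809) = 6549 + (1350 - 379215) = 6549 - 377865 = -371316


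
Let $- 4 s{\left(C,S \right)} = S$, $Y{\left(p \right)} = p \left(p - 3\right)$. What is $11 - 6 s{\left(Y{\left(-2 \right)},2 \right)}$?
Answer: $14$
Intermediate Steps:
$Y{\left(p \right)} = p \left(-3 + p\right)$
$s{\left(C,S \right)} = - \frac{S}{4}$
$11 - 6 s{\left(Y{\left(-2 \right)},2 \right)} = 11 - 6 \left(\left(- \frac{1}{4}\right) 2\right) = 11 - -3 = 11 + 3 = 14$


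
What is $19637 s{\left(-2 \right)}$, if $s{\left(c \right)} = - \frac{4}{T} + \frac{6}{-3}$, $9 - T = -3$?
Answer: $- \frac{137459}{3} \approx -45820.0$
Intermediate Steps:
$T = 12$ ($T = 9 - -3 = 9 + 3 = 12$)
$s{\left(c \right)} = - \frac{7}{3}$ ($s{\left(c \right)} = - \frac{4}{12} + \frac{6}{-3} = \left(-4\right) \frac{1}{12} + 6 \left(- \frac{1}{3}\right) = - \frac{1}{3} - 2 = - \frac{7}{3}$)
$19637 s{\left(-2 \right)} = 19637 \left(- \frac{7}{3}\right) = - \frac{137459}{3}$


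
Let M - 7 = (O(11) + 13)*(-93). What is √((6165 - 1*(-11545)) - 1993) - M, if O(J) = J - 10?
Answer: 1295 + 13*√93 ≈ 1420.4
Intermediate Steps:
O(J) = -10 + J
M = -1295 (M = 7 + ((-10 + 11) + 13)*(-93) = 7 + (1 + 13)*(-93) = 7 + 14*(-93) = 7 - 1302 = -1295)
√((6165 - 1*(-11545)) - 1993) - M = √((6165 - 1*(-11545)) - 1993) - 1*(-1295) = √((6165 + 11545) - 1993) + 1295 = √(17710 - 1993) + 1295 = √15717 + 1295 = 13*√93 + 1295 = 1295 + 13*√93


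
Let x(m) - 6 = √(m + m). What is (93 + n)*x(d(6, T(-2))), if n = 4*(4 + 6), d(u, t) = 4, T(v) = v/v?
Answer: 798 + 266*√2 ≈ 1174.2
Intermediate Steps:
T(v) = 1
n = 40 (n = 4*10 = 40)
x(m) = 6 + √2*√m (x(m) = 6 + √(m + m) = 6 + √(2*m) = 6 + √2*√m)
(93 + n)*x(d(6, T(-2))) = (93 + 40)*(6 + √2*√4) = 133*(6 + √2*2) = 133*(6 + 2*√2) = 798 + 266*√2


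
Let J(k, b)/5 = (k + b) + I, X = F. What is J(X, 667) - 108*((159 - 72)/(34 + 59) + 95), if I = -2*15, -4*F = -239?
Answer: -852783/124 ≈ -6877.3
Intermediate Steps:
F = 239/4 (F = -1/4*(-239) = 239/4 ≈ 59.750)
X = 239/4 ≈ 59.750
I = -30
J(k, b) = -150 + 5*b + 5*k (J(k, b) = 5*((k + b) - 30) = 5*((b + k) - 30) = 5*(-30 + b + k) = -150 + 5*b + 5*k)
J(X, 667) - 108*((159 - 72)/(34 + 59) + 95) = (-150 + 5*667 + 5*(239/4)) - 108*((159 - 72)/(34 + 59) + 95) = (-150 + 3335 + 1195/4) - 108*(87/93 + 95) = 13935/4 - 108*(87*(1/93) + 95) = 13935/4 - 108*(29/31 + 95) = 13935/4 - 108*2974/31 = 13935/4 - 1*321192/31 = 13935/4 - 321192/31 = -852783/124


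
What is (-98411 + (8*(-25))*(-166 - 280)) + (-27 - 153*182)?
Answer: -37084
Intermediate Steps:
(-98411 + (8*(-25))*(-166 - 280)) + (-27 - 153*182) = (-98411 - 200*(-446)) + (-27 - 27846) = (-98411 + 89200) - 27873 = -9211 - 27873 = -37084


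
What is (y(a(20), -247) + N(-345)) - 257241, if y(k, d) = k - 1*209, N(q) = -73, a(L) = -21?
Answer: -257544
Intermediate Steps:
y(k, d) = -209 + k (y(k, d) = k - 209 = -209 + k)
(y(a(20), -247) + N(-345)) - 257241 = ((-209 - 21) - 73) - 257241 = (-230 - 73) - 257241 = -303 - 257241 = -257544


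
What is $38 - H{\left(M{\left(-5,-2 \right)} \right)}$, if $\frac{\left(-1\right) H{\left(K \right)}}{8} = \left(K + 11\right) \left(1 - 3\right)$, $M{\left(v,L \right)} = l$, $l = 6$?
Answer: $-234$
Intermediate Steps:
$M{\left(v,L \right)} = 6$
$H{\left(K \right)} = 176 + 16 K$ ($H{\left(K \right)} = - 8 \left(K + 11\right) \left(1 - 3\right) = - 8 \left(11 + K\right) \left(-2\right) = - 8 \left(-22 - 2 K\right) = 176 + 16 K$)
$38 - H{\left(M{\left(-5,-2 \right)} \right)} = 38 - \left(176 + 16 \cdot 6\right) = 38 - \left(176 + 96\right) = 38 - 272 = -234$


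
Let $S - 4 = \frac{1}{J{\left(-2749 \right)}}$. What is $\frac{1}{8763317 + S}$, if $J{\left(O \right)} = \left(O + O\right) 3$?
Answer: $\frac{16494}{144542216573} \approx 1.1411 \cdot 10^{-7}$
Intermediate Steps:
$J{\left(O \right)} = 6 O$ ($J{\left(O \right)} = 2 O 3 = 6 O$)
$S = \frac{65975}{16494}$ ($S = 4 + \frac{1}{6 \left(-2749\right)} = 4 + \frac{1}{-16494} = 4 - \frac{1}{16494} = \frac{65975}{16494} \approx 3.9999$)
$\frac{1}{8763317 + S} = \frac{1}{8763317 + \frac{65975}{16494}} = \frac{1}{\frac{144542216573}{16494}} = \frac{16494}{144542216573}$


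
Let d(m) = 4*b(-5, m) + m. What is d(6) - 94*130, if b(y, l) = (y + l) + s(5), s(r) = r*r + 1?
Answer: -12106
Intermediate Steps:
s(r) = 1 + r**2 (s(r) = r**2 + 1 = 1 + r**2)
b(y, l) = 26 + l + y (b(y, l) = (y + l) + (1 + 5**2) = (l + y) + (1 + 25) = (l + y) + 26 = 26 + l + y)
d(m) = 84 + 5*m (d(m) = 4*(26 + m - 5) + m = 4*(21 + m) + m = (84 + 4*m) + m = 84 + 5*m)
d(6) - 94*130 = (84 + 5*6) - 94*130 = (84 + 30) - 12220 = 114 - 12220 = -12106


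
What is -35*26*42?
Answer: -38220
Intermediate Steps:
-35*26*42 = -910*42 = -38220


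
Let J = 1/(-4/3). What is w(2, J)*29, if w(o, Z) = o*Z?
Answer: -87/2 ≈ -43.500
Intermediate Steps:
J = -¾ (J = 1/(-4*⅓) = 1/(-4/3) = -¾ ≈ -0.75000)
w(o, Z) = Z*o
w(2, J)*29 = -¾*2*29 = -3/2*29 = -87/2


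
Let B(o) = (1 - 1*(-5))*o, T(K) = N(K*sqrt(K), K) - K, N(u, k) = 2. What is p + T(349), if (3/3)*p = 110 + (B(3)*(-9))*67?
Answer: -11091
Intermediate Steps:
T(K) = 2 - K
B(o) = 6*o (B(o) = (1 + 5)*o = 6*o)
p = -10744 (p = 110 + ((6*3)*(-9))*67 = 110 + (18*(-9))*67 = 110 - 162*67 = 110 - 10854 = -10744)
p + T(349) = -10744 + (2 - 1*349) = -10744 + (2 - 349) = -10744 - 347 = -11091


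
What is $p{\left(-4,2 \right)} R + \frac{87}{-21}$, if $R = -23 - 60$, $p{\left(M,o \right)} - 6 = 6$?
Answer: $- \frac{7001}{7} \approx -1000.1$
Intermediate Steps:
$p{\left(M,o \right)} = 12$ ($p{\left(M,o \right)} = 6 + 6 = 12$)
$R = -83$
$p{\left(-4,2 \right)} R + \frac{87}{-21} = 12 \left(-83\right) + \frac{87}{-21} = -996 + 87 \left(- \frac{1}{21}\right) = -996 - \frac{29}{7} = - \frac{7001}{7}$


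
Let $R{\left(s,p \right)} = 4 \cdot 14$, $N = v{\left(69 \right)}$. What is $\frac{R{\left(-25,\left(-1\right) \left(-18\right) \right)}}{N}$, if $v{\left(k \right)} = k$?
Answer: $\frac{56}{69} \approx 0.81159$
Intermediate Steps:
$N = 69$
$R{\left(s,p \right)} = 56$
$\frac{R{\left(-25,\left(-1\right) \left(-18\right) \right)}}{N} = \frac{56}{69}$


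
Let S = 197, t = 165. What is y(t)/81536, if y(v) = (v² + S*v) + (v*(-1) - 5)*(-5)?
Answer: 1165/1568 ≈ 0.74298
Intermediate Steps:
y(v) = 25 + v² + 202*v (y(v) = (v² + 197*v) + (v*(-1) - 5)*(-5) = (v² + 197*v) + (-v - 5)*(-5) = (v² + 197*v) + (-5 - v)*(-5) = (v² + 197*v) + (25 + 5*v) = 25 + v² + 202*v)
y(t)/81536 = (25 + 165² + 202*165)/81536 = (25 + 27225 + 33330)*(1/81536) = 60580*(1/81536) = 1165/1568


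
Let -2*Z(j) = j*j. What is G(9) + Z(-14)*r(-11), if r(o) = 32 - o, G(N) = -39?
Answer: -4253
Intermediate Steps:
Z(j) = -j**2/2 (Z(j) = -j*j/2 = -j**2/2)
G(9) + Z(-14)*r(-11) = -39 + (-1/2*(-14)**2)*(32 - 1*(-11)) = -39 + (-1/2*196)*(32 + 11) = -39 - 98*43 = -39 - 4214 = -4253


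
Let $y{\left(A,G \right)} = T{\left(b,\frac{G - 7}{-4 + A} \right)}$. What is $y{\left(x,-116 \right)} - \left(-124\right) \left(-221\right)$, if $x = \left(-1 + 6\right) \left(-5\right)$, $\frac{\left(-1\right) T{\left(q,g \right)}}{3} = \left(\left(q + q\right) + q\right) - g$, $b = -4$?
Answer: $- \frac{793303}{29} \approx -27355.0$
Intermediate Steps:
$T{\left(q,g \right)} = - 9 q + 3 g$ ($T{\left(q,g \right)} = - 3 \left(\left(\left(q + q\right) + q\right) - g\right) = - 3 \left(\left(2 q + q\right) - g\right) = - 3 \left(3 q - g\right) = - 3 \left(- g + 3 q\right) = - 9 q + 3 g$)
$x = -25$ ($x = 5 \left(-5\right) = -25$)
$y{\left(A,G \right)} = 36 + \frac{3 \left(-7 + G\right)}{-4 + A}$ ($y{\left(A,G \right)} = \left(-9\right) \left(-4\right) + 3 \frac{G - 7}{-4 + A} = 36 + 3 \frac{-7 + G}{-4 + A} = 36 + \frac{3 \left(-7 + G\right)}{-4 + A}$)
$y{\left(x,-116 \right)} - \left(-124\right) \left(-221\right) = \frac{3 \left(-55 - 116 + 12 \left(-25\right)\right)}{-4 - 25} - \left(-124\right) \left(-221\right) = \frac{3 \left(-55 - 116 - 300\right)}{-29} - 27404 = 3 \left(- \frac{1}{29}\right) \left(-471\right) - 27404 = \frac{1413}{29} - 27404 = - \frac{793303}{29}$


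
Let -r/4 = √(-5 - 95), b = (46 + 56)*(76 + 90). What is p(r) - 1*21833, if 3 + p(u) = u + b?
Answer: -4904 - 40*I ≈ -4904.0 - 40.0*I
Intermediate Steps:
b = 16932 (b = 102*166 = 16932)
r = -40*I (r = -4*√(-5 - 95) = -40*I ≈ -40.0*I)
p(u) = 16929 + u (p(u) = -3 + (u + 16932) = -3 + (16932 + u) = 16929 + u)
p(r) - 1*21833 = (16929 - 40*I) - 1*21833 = (16929 - 40*I) - 21833 = -4904 - 40*I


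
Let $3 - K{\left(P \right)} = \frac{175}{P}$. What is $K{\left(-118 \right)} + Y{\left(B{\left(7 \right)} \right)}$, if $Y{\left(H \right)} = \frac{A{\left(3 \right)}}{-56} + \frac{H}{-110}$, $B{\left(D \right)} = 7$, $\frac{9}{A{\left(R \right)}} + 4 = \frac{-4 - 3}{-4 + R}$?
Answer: $\frac{793361}{181720} \approx 4.3658$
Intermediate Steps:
$A{\left(R \right)} = \frac{9}{-4 - \frac{7}{-4 + R}}$ ($A{\left(R \right)} = \frac{9}{-4 + \frac{-4 - 3}{-4 + R}} = \frac{9}{-4 - \frac{7}{-4 + R}}$)
$K{\left(P \right)} = 3 - \frac{175}{P}$
$Y{\left(H \right)} = - \frac{3}{56} - \frac{H}{110}$ ($Y{\left(H \right)} = \frac{9 \frac{1}{-9 + 4 \cdot 3} \left(4 - 3\right)}{-56} + \frac{H}{-110} = \frac{9 \left(4 - 3\right)}{-9 + 12} \left(- \frac{1}{56}\right) + H \left(- \frac{1}{110}\right) = 9 \cdot \frac{1}{3} \cdot 1 \left(- \frac{1}{56}\right) - \frac{H}{110} = 3 \left(- \frac{1}{56}\right) - \frac{H}{110} = - \frac{3}{56} - \frac{H}{110}$)
$K{\left(-118 \right)} + Y{\left(B{\left(7 \right)} \right)} = \left(3 - \frac{175}{-118}\right) - \frac{361}{3080} = \left(3 - - \frac{175}{118}\right) - \frac{361}{3080} = \left(3 + \frac{175}{118}\right) - \frac{361}{3080} = \frac{529}{118} - \frac{361}{3080} = \frac{793361}{181720}$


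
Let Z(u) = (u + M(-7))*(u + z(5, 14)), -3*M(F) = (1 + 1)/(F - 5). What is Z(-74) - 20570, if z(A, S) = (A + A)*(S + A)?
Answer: -262328/9 ≈ -29148.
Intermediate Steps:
z(A, S) = 2*A*(A + S) (z(A, S) = (2*A)*(A + S) = 2*A*(A + S))
M(F) = -2/(3*(-5 + F)) (M(F) = -(1 + 1)/(3*(F - 5)) = -2/(3*(-5 + F)))
Z(u) = (190 + u)*(1/18 + u) (Z(u) = (u - 2/(-15 + 3*(-7)))*(u + 2*5*(5 + 14)) = (u - 2/(-15 - 21))*(u + 2*5*19) = (u - 2/(-36))*(u + 190) = (u - 2*(-1/36))*(190 + u) = (u + 1/18)*(190 + u) = (1/18 + u)*(190 + u) = (190 + u)*(1/18 + u))
Z(-74) - 20570 = (95/9 + (-74)² + (3421/18)*(-74)) - 20570 = (95/9 + 5476 - 126577/9) - 20570 = -77198/9 - 20570 = -262328/9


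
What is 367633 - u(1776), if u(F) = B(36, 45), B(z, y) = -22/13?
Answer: 4779251/13 ≈ 3.6763e+5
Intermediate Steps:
B(z, y) = -22/13 (B(z, y) = -22*1/13 = -22/13)
u(F) = -22/13
367633 - u(1776) = 367633 - 1*(-22/13) = 367633 + 22/13 = 4779251/13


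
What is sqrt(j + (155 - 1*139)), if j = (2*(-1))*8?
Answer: 0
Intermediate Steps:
j = -16 (j = -2*8 = -16)
sqrt(j + (155 - 1*139)) = sqrt(-16 + (155 - 1*139)) = sqrt(-16 + (155 - 139)) = sqrt(-16 + 16) = sqrt(0) = 0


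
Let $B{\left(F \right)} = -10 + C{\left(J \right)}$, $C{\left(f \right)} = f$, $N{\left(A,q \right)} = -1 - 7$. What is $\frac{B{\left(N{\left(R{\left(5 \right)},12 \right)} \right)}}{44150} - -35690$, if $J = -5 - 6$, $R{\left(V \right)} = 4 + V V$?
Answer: $\frac{1575713479}{44150} \approx 35690.0$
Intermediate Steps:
$R{\left(V \right)} = 4 + V^{2}$
$N{\left(A,q \right)} = -8$ ($N{\left(A,q \right)} = -1 - 7 = -8$)
$J = -11$ ($J = -5 - 6 = -11$)
$B{\left(F \right)} = -21$ ($B{\left(F \right)} = -10 - 11 = -21$)
$\frac{B{\left(N{\left(R{\left(5 \right)},12 \right)} \right)}}{44150} - -35690 = - \frac{21}{44150} - -35690 = \left(-21\right) \frac{1}{44150} + 35690 = - \frac{21}{44150} + 35690 = \frac{1575713479}{44150}$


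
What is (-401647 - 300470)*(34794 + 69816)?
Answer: -73448459370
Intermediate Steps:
(-401647 - 300470)*(34794 + 69816) = -702117*104610 = -73448459370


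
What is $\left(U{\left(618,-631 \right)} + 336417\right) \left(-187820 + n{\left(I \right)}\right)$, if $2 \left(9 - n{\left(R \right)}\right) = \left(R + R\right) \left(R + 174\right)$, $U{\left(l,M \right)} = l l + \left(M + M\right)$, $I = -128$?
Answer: $-130453162917$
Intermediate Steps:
$U{\left(l,M \right)} = l^{2} + 2 M$
$n{\left(R \right)} = 9 - R \left(174 + R\right)$ ($n{\left(R \right)} = 9 - \frac{\left(R + R\right) \left(R + 174\right)}{2} = 9 - \frac{2 R \left(174 + R\right)}{2} = 9 - R \left(174 + R\right)$)
$\left(U{\left(618,-631 \right)} + 336417\right) \left(-187820 + n{\left(I \right)}\right) = \left(\left(618^{2} + 2 \left(-631\right)\right) + 336417\right) \left(-187820 - -5897\right) = \left(\left(381924 - 1262\right) + 336417\right) \left(-187820 + \left(9 - 16384 + 22272\right)\right) = \left(380662 + 336417\right) \left(-187820 + \left(9 - 16384 + 22272\right)\right) = 717079 \left(-187820 + 5897\right) = 717079 \left(-181923\right) = -130453162917$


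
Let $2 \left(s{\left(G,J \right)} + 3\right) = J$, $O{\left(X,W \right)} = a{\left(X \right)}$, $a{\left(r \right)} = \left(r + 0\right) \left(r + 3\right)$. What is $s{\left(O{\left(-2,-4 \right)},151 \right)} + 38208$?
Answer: $\frac{76561}{2} \approx 38281.0$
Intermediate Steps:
$a{\left(r \right)} = r \left(3 + r\right)$
$O{\left(X,W \right)} = X \left(3 + X\right)$
$s{\left(G,J \right)} = -3 + \frac{J}{2}$
$s{\left(O{\left(-2,-4 \right)},151 \right)} + 38208 = \left(-3 + \frac{1}{2} \cdot 151\right) + 38208 = \left(-3 + \frac{151}{2}\right) + 38208 = \frac{145}{2} + 38208 = \frac{76561}{2}$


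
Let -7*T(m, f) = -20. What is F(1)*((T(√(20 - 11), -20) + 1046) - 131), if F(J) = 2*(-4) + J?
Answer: -6425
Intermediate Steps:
T(m, f) = 20/7 (T(m, f) = -⅐*(-20) = 20/7)
F(J) = -8 + J
F(1)*((T(√(20 - 11), -20) + 1046) - 131) = (-8 + 1)*((20/7 + 1046) - 131) = -7*(7342/7 - 131) = -7*6425/7 = -6425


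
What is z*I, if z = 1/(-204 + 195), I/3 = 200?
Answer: -200/3 ≈ -66.667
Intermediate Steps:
I = 600 (I = 3*200 = 600)
z = -⅑ (z = 1/(-9) = -⅑ ≈ -0.11111)
z*I = -⅑*600 = -200/3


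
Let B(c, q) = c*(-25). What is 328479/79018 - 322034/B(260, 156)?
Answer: 3447699514/64202125 ≈ 53.701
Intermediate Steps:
B(c, q) = -25*c
328479/79018 - 322034/B(260, 156) = 328479/79018 - 322034/((-25*260)) = 328479*(1/79018) - 322034/(-6500) = 328479/79018 - 322034*(-1/6500) = 328479/79018 + 161017/3250 = 3447699514/64202125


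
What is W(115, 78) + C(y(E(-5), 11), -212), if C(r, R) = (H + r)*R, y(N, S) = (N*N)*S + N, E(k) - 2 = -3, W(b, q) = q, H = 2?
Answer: -2466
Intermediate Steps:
E(k) = -1 (E(k) = 2 - 3 = -1)
y(N, S) = N + S*N² (y(N, S) = N²*S + N = S*N² + N = N + S*N²)
C(r, R) = R*(2 + r) (C(r, R) = (2 + r)*R = R*(2 + r))
W(115, 78) + C(y(E(-5), 11), -212) = 78 - 212*(2 - (1 - 1*11)) = 78 - 212*(2 - (1 - 11)) = 78 - 212*(2 - 1*(-10)) = 78 - 212*(2 + 10) = 78 - 212*12 = 78 - 2544 = -2466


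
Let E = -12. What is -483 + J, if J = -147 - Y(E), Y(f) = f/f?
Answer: -631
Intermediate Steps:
Y(f) = 1
J = -148 (J = -147 - 1*1 = -147 - 1 = -148)
-483 + J = -483 - 148 = -631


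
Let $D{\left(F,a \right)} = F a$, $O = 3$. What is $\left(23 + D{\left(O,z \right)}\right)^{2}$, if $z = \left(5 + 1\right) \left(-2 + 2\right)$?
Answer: $529$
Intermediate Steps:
$z = 0$ ($z = 6 \cdot 0 = 0$)
$\left(23 + D{\left(O,z \right)}\right)^{2} = \left(23 + 3 \cdot 0\right)^{2} = \left(23 + 0\right)^{2} = 23^{2} = 529$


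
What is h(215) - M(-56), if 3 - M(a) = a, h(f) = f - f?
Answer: -59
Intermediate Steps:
h(f) = 0
M(a) = 3 - a
h(215) - M(-56) = 0 - (3 - 1*(-56)) = 0 - (3 + 56) = 0 - 1*59 = 0 - 59 = -59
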